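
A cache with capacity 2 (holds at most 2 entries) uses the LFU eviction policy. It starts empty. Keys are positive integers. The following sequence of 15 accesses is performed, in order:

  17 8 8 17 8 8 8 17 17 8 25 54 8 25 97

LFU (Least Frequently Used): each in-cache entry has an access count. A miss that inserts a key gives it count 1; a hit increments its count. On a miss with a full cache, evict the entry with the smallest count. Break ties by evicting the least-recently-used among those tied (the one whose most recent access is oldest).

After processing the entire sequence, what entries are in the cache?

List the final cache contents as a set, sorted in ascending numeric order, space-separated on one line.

LFU simulation (capacity=2):
  1. access 17: MISS. Cache: [17(c=1)]
  2. access 8: MISS. Cache: [17(c=1) 8(c=1)]
  3. access 8: HIT, count now 2. Cache: [17(c=1) 8(c=2)]
  4. access 17: HIT, count now 2. Cache: [8(c=2) 17(c=2)]
  5. access 8: HIT, count now 3. Cache: [17(c=2) 8(c=3)]
  6. access 8: HIT, count now 4. Cache: [17(c=2) 8(c=4)]
  7. access 8: HIT, count now 5. Cache: [17(c=2) 8(c=5)]
  8. access 17: HIT, count now 3. Cache: [17(c=3) 8(c=5)]
  9. access 17: HIT, count now 4. Cache: [17(c=4) 8(c=5)]
  10. access 8: HIT, count now 6. Cache: [17(c=4) 8(c=6)]
  11. access 25: MISS, evict 17(c=4). Cache: [25(c=1) 8(c=6)]
  12. access 54: MISS, evict 25(c=1). Cache: [54(c=1) 8(c=6)]
  13. access 8: HIT, count now 7. Cache: [54(c=1) 8(c=7)]
  14. access 25: MISS, evict 54(c=1). Cache: [25(c=1) 8(c=7)]
  15. access 97: MISS, evict 25(c=1). Cache: [97(c=1) 8(c=7)]
Total: 9 hits, 6 misses, 4 evictions

Answer: 8 97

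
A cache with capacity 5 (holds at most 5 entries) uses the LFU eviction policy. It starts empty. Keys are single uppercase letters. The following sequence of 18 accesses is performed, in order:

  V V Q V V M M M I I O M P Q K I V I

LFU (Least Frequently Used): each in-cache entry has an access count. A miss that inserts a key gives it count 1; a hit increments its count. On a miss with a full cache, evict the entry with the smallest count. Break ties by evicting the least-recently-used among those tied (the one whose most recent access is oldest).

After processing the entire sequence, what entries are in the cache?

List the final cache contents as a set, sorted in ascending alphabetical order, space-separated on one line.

Answer: I K M Q V

Derivation:
LFU simulation (capacity=5):
  1. access V: MISS. Cache: [V(c=1)]
  2. access V: HIT, count now 2. Cache: [V(c=2)]
  3. access Q: MISS. Cache: [Q(c=1) V(c=2)]
  4. access V: HIT, count now 3. Cache: [Q(c=1) V(c=3)]
  5. access V: HIT, count now 4. Cache: [Q(c=1) V(c=4)]
  6. access M: MISS. Cache: [Q(c=1) M(c=1) V(c=4)]
  7. access M: HIT, count now 2. Cache: [Q(c=1) M(c=2) V(c=4)]
  8. access M: HIT, count now 3. Cache: [Q(c=1) M(c=3) V(c=4)]
  9. access I: MISS. Cache: [Q(c=1) I(c=1) M(c=3) V(c=4)]
  10. access I: HIT, count now 2. Cache: [Q(c=1) I(c=2) M(c=3) V(c=4)]
  11. access O: MISS. Cache: [Q(c=1) O(c=1) I(c=2) M(c=3) V(c=4)]
  12. access M: HIT, count now 4. Cache: [Q(c=1) O(c=1) I(c=2) V(c=4) M(c=4)]
  13. access P: MISS, evict Q(c=1). Cache: [O(c=1) P(c=1) I(c=2) V(c=4) M(c=4)]
  14. access Q: MISS, evict O(c=1). Cache: [P(c=1) Q(c=1) I(c=2) V(c=4) M(c=4)]
  15. access K: MISS, evict P(c=1). Cache: [Q(c=1) K(c=1) I(c=2) V(c=4) M(c=4)]
  16. access I: HIT, count now 3. Cache: [Q(c=1) K(c=1) I(c=3) V(c=4) M(c=4)]
  17. access V: HIT, count now 5. Cache: [Q(c=1) K(c=1) I(c=3) M(c=4) V(c=5)]
  18. access I: HIT, count now 4. Cache: [Q(c=1) K(c=1) M(c=4) I(c=4) V(c=5)]
Total: 10 hits, 8 misses, 3 evictions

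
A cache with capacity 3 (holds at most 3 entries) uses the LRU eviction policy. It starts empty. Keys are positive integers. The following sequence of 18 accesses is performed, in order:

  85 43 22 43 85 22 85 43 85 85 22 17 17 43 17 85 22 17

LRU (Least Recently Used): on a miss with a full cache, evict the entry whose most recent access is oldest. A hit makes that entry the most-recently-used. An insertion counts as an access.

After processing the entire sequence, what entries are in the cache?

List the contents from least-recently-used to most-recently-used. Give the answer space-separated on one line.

LRU simulation (capacity=3):
  1. access 85: MISS. Cache (LRU->MRU): [85]
  2. access 43: MISS. Cache (LRU->MRU): [85 43]
  3. access 22: MISS. Cache (LRU->MRU): [85 43 22]
  4. access 43: HIT. Cache (LRU->MRU): [85 22 43]
  5. access 85: HIT. Cache (LRU->MRU): [22 43 85]
  6. access 22: HIT. Cache (LRU->MRU): [43 85 22]
  7. access 85: HIT. Cache (LRU->MRU): [43 22 85]
  8. access 43: HIT. Cache (LRU->MRU): [22 85 43]
  9. access 85: HIT. Cache (LRU->MRU): [22 43 85]
  10. access 85: HIT. Cache (LRU->MRU): [22 43 85]
  11. access 22: HIT. Cache (LRU->MRU): [43 85 22]
  12. access 17: MISS, evict 43. Cache (LRU->MRU): [85 22 17]
  13. access 17: HIT. Cache (LRU->MRU): [85 22 17]
  14. access 43: MISS, evict 85. Cache (LRU->MRU): [22 17 43]
  15. access 17: HIT. Cache (LRU->MRU): [22 43 17]
  16. access 85: MISS, evict 22. Cache (LRU->MRU): [43 17 85]
  17. access 22: MISS, evict 43. Cache (LRU->MRU): [17 85 22]
  18. access 17: HIT. Cache (LRU->MRU): [85 22 17]
Total: 11 hits, 7 misses, 4 evictions

Answer: 85 22 17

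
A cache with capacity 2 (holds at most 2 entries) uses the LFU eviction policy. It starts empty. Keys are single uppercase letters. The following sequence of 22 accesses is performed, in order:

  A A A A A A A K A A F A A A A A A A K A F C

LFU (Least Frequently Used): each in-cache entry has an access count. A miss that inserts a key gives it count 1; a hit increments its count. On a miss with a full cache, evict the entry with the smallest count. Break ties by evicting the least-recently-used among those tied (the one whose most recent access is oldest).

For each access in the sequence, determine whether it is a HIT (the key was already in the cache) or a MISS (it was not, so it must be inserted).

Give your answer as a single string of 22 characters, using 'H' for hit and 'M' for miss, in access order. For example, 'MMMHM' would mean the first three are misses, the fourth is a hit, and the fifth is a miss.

LFU simulation (capacity=2):
  1. access A: MISS. Cache: [A(c=1)]
  2. access A: HIT, count now 2. Cache: [A(c=2)]
  3. access A: HIT, count now 3. Cache: [A(c=3)]
  4. access A: HIT, count now 4. Cache: [A(c=4)]
  5. access A: HIT, count now 5. Cache: [A(c=5)]
  6. access A: HIT, count now 6. Cache: [A(c=6)]
  7. access A: HIT, count now 7. Cache: [A(c=7)]
  8. access K: MISS. Cache: [K(c=1) A(c=7)]
  9. access A: HIT, count now 8. Cache: [K(c=1) A(c=8)]
  10. access A: HIT, count now 9. Cache: [K(c=1) A(c=9)]
  11. access F: MISS, evict K(c=1). Cache: [F(c=1) A(c=9)]
  12. access A: HIT, count now 10. Cache: [F(c=1) A(c=10)]
  13. access A: HIT, count now 11. Cache: [F(c=1) A(c=11)]
  14. access A: HIT, count now 12. Cache: [F(c=1) A(c=12)]
  15. access A: HIT, count now 13. Cache: [F(c=1) A(c=13)]
  16. access A: HIT, count now 14. Cache: [F(c=1) A(c=14)]
  17. access A: HIT, count now 15. Cache: [F(c=1) A(c=15)]
  18. access A: HIT, count now 16. Cache: [F(c=1) A(c=16)]
  19. access K: MISS, evict F(c=1). Cache: [K(c=1) A(c=16)]
  20. access A: HIT, count now 17. Cache: [K(c=1) A(c=17)]
  21. access F: MISS, evict K(c=1). Cache: [F(c=1) A(c=17)]
  22. access C: MISS, evict F(c=1). Cache: [C(c=1) A(c=17)]
Total: 16 hits, 6 misses, 4 evictions

Answer: MHHHHHHMHHMHHHHHHHMHMM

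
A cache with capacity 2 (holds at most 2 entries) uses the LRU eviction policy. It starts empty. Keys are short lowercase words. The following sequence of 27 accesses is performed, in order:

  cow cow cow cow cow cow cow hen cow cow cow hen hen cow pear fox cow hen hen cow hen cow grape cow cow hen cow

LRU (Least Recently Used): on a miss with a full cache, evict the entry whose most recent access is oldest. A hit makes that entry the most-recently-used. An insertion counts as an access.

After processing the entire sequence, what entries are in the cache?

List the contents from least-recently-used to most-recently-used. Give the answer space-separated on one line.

Answer: hen cow

Derivation:
LRU simulation (capacity=2):
  1. access cow: MISS. Cache (LRU->MRU): [cow]
  2. access cow: HIT. Cache (LRU->MRU): [cow]
  3. access cow: HIT. Cache (LRU->MRU): [cow]
  4. access cow: HIT. Cache (LRU->MRU): [cow]
  5. access cow: HIT. Cache (LRU->MRU): [cow]
  6. access cow: HIT. Cache (LRU->MRU): [cow]
  7. access cow: HIT. Cache (LRU->MRU): [cow]
  8. access hen: MISS. Cache (LRU->MRU): [cow hen]
  9. access cow: HIT. Cache (LRU->MRU): [hen cow]
  10. access cow: HIT. Cache (LRU->MRU): [hen cow]
  11. access cow: HIT. Cache (LRU->MRU): [hen cow]
  12. access hen: HIT. Cache (LRU->MRU): [cow hen]
  13. access hen: HIT. Cache (LRU->MRU): [cow hen]
  14. access cow: HIT. Cache (LRU->MRU): [hen cow]
  15. access pear: MISS, evict hen. Cache (LRU->MRU): [cow pear]
  16. access fox: MISS, evict cow. Cache (LRU->MRU): [pear fox]
  17. access cow: MISS, evict pear. Cache (LRU->MRU): [fox cow]
  18. access hen: MISS, evict fox. Cache (LRU->MRU): [cow hen]
  19. access hen: HIT. Cache (LRU->MRU): [cow hen]
  20. access cow: HIT. Cache (LRU->MRU): [hen cow]
  21. access hen: HIT. Cache (LRU->MRU): [cow hen]
  22. access cow: HIT. Cache (LRU->MRU): [hen cow]
  23. access grape: MISS, evict hen. Cache (LRU->MRU): [cow grape]
  24. access cow: HIT. Cache (LRU->MRU): [grape cow]
  25. access cow: HIT. Cache (LRU->MRU): [grape cow]
  26. access hen: MISS, evict grape. Cache (LRU->MRU): [cow hen]
  27. access cow: HIT. Cache (LRU->MRU): [hen cow]
Total: 19 hits, 8 misses, 6 evictions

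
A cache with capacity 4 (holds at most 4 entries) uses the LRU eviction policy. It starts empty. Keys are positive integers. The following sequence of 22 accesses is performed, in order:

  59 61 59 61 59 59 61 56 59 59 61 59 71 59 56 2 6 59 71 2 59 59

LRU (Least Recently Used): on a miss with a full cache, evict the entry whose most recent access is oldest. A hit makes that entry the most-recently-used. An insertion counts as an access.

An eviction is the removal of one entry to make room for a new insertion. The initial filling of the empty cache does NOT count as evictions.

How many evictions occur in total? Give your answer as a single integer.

Answer: 3

Derivation:
LRU simulation (capacity=4):
  1. access 59: MISS. Cache (LRU->MRU): [59]
  2. access 61: MISS. Cache (LRU->MRU): [59 61]
  3. access 59: HIT. Cache (LRU->MRU): [61 59]
  4. access 61: HIT. Cache (LRU->MRU): [59 61]
  5. access 59: HIT. Cache (LRU->MRU): [61 59]
  6. access 59: HIT. Cache (LRU->MRU): [61 59]
  7. access 61: HIT. Cache (LRU->MRU): [59 61]
  8. access 56: MISS. Cache (LRU->MRU): [59 61 56]
  9. access 59: HIT. Cache (LRU->MRU): [61 56 59]
  10. access 59: HIT. Cache (LRU->MRU): [61 56 59]
  11. access 61: HIT. Cache (LRU->MRU): [56 59 61]
  12. access 59: HIT. Cache (LRU->MRU): [56 61 59]
  13. access 71: MISS. Cache (LRU->MRU): [56 61 59 71]
  14. access 59: HIT. Cache (LRU->MRU): [56 61 71 59]
  15. access 56: HIT. Cache (LRU->MRU): [61 71 59 56]
  16. access 2: MISS, evict 61. Cache (LRU->MRU): [71 59 56 2]
  17. access 6: MISS, evict 71. Cache (LRU->MRU): [59 56 2 6]
  18. access 59: HIT. Cache (LRU->MRU): [56 2 6 59]
  19. access 71: MISS, evict 56. Cache (LRU->MRU): [2 6 59 71]
  20. access 2: HIT. Cache (LRU->MRU): [6 59 71 2]
  21. access 59: HIT. Cache (LRU->MRU): [6 71 2 59]
  22. access 59: HIT. Cache (LRU->MRU): [6 71 2 59]
Total: 15 hits, 7 misses, 3 evictions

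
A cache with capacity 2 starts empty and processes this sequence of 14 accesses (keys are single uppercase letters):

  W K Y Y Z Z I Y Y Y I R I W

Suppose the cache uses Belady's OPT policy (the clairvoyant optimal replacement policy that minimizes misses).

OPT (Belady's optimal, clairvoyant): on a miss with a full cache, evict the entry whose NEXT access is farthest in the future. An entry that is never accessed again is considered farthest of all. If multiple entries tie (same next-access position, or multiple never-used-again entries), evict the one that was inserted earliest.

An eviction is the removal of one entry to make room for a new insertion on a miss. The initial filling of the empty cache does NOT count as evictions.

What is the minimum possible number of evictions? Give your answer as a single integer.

OPT (Belady) simulation (capacity=2):
  1. access W: MISS. Cache: [W]
  2. access K: MISS. Cache: [W K]
  3. access Y: MISS, evict K (next use: never). Cache: [W Y]
  4. access Y: HIT. Next use of Y: step 8. Cache: [W Y]
  5. access Z: MISS, evict W (next use: step 14). Cache: [Y Z]
  6. access Z: HIT. Next use of Z: never. Cache: [Y Z]
  7. access I: MISS, evict Z (next use: never). Cache: [Y I]
  8. access Y: HIT. Next use of Y: step 9. Cache: [Y I]
  9. access Y: HIT. Next use of Y: step 10. Cache: [Y I]
  10. access Y: HIT. Next use of Y: never. Cache: [Y I]
  11. access I: HIT. Next use of I: step 13. Cache: [Y I]
  12. access R: MISS, evict Y (next use: never). Cache: [I R]
  13. access I: HIT. Next use of I: never. Cache: [I R]
  14. access W: MISS, evict I (next use: never). Cache: [R W]
Total: 7 hits, 7 misses, 5 evictions

Answer: 5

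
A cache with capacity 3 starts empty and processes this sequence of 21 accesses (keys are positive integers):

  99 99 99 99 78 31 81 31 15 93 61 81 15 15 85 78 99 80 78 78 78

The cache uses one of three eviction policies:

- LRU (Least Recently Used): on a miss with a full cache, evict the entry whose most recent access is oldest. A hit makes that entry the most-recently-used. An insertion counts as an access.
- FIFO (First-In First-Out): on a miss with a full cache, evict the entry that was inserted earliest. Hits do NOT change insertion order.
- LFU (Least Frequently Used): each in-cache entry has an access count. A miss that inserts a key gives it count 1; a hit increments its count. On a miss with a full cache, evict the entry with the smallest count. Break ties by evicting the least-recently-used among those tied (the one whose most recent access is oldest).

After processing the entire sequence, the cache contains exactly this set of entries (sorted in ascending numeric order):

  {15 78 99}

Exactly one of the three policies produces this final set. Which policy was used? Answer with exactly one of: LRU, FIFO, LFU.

Answer: LFU

Derivation:
Simulating under each policy and comparing final sets:
  LRU: final set = {78 80 99} -> differs
  FIFO: final set = {78 80 99} -> differs
  LFU: final set = {15 78 99} -> MATCHES target
Only LFU produces the target set.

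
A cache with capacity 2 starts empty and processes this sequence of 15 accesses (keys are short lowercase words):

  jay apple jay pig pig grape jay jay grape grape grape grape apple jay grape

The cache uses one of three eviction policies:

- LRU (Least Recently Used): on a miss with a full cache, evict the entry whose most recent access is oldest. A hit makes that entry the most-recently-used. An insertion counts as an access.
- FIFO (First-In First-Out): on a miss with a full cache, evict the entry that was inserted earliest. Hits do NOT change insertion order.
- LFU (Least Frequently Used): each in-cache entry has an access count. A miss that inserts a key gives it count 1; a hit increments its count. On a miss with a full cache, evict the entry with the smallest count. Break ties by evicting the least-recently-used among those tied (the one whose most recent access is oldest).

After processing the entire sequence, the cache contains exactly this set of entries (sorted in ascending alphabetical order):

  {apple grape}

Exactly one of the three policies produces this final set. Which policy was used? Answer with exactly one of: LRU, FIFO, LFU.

Simulating under each policy and comparing final sets:
  LRU: final set = {grape jay} -> differs
  FIFO: final set = {apple grape} -> MATCHES target
  LFU: final set = {grape jay} -> differs
Only FIFO produces the target set.

Answer: FIFO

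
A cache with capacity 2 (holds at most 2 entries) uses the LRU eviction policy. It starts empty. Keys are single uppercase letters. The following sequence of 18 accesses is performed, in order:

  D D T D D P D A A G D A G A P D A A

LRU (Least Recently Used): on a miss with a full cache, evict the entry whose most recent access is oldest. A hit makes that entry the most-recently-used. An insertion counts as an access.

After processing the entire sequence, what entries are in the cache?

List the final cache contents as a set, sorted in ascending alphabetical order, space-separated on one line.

LRU simulation (capacity=2):
  1. access D: MISS. Cache (LRU->MRU): [D]
  2. access D: HIT. Cache (LRU->MRU): [D]
  3. access T: MISS. Cache (LRU->MRU): [D T]
  4. access D: HIT. Cache (LRU->MRU): [T D]
  5. access D: HIT. Cache (LRU->MRU): [T D]
  6. access P: MISS, evict T. Cache (LRU->MRU): [D P]
  7. access D: HIT. Cache (LRU->MRU): [P D]
  8. access A: MISS, evict P. Cache (LRU->MRU): [D A]
  9. access A: HIT. Cache (LRU->MRU): [D A]
  10. access G: MISS, evict D. Cache (LRU->MRU): [A G]
  11. access D: MISS, evict A. Cache (LRU->MRU): [G D]
  12. access A: MISS, evict G. Cache (LRU->MRU): [D A]
  13. access G: MISS, evict D. Cache (LRU->MRU): [A G]
  14. access A: HIT. Cache (LRU->MRU): [G A]
  15. access P: MISS, evict G. Cache (LRU->MRU): [A P]
  16. access D: MISS, evict A. Cache (LRU->MRU): [P D]
  17. access A: MISS, evict P. Cache (LRU->MRU): [D A]
  18. access A: HIT. Cache (LRU->MRU): [D A]
Total: 7 hits, 11 misses, 9 evictions

Answer: A D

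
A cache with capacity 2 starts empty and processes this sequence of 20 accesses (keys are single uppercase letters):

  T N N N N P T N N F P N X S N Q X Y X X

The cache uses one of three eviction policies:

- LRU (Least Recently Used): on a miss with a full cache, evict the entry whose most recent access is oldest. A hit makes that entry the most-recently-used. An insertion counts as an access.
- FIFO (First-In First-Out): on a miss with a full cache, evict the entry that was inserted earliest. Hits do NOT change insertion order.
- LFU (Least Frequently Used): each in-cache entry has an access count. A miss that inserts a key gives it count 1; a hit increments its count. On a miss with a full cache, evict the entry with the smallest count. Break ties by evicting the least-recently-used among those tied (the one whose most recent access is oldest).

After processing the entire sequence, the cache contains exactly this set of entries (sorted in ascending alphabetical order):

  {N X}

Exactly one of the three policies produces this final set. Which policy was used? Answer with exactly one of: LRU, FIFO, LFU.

Simulating under each policy and comparing final sets:
  LRU: final set = {X Y} -> differs
  FIFO: final set = {X Y} -> differs
  LFU: final set = {N X} -> MATCHES target
Only LFU produces the target set.

Answer: LFU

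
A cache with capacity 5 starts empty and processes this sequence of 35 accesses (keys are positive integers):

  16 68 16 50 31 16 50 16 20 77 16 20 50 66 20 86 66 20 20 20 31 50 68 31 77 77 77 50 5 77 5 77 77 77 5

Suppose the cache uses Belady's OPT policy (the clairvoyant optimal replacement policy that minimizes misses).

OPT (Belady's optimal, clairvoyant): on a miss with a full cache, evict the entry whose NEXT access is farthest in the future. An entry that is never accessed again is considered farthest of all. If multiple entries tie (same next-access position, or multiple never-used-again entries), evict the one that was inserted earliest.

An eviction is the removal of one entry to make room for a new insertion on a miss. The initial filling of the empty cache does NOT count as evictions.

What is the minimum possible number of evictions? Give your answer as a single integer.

OPT (Belady) simulation (capacity=5):
  1. access 16: MISS. Cache: [16]
  2. access 68: MISS. Cache: [16 68]
  3. access 16: HIT. Next use of 16: step 6. Cache: [16 68]
  4. access 50: MISS. Cache: [16 68 50]
  5. access 31: MISS. Cache: [16 68 50 31]
  6. access 16: HIT. Next use of 16: step 8. Cache: [16 68 50 31]
  7. access 50: HIT. Next use of 50: step 13. Cache: [16 68 50 31]
  8. access 16: HIT. Next use of 16: step 11. Cache: [16 68 50 31]
  9. access 20: MISS. Cache: [16 68 50 31 20]
  10. access 77: MISS, evict 68 (next use: step 23). Cache: [16 50 31 20 77]
  11. access 16: HIT. Next use of 16: never. Cache: [16 50 31 20 77]
  12. access 20: HIT. Next use of 20: step 15. Cache: [16 50 31 20 77]
  13. access 50: HIT. Next use of 50: step 22. Cache: [16 50 31 20 77]
  14. access 66: MISS, evict 16 (next use: never). Cache: [50 31 20 77 66]
  15. access 20: HIT. Next use of 20: step 18. Cache: [50 31 20 77 66]
  16. access 86: MISS, evict 77 (next use: step 25). Cache: [50 31 20 66 86]
  17. access 66: HIT. Next use of 66: never. Cache: [50 31 20 66 86]
  18. access 20: HIT. Next use of 20: step 19. Cache: [50 31 20 66 86]
  19. access 20: HIT. Next use of 20: step 20. Cache: [50 31 20 66 86]
  20. access 20: HIT. Next use of 20: never. Cache: [50 31 20 66 86]
  21. access 31: HIT. Next use of 31: step 24. Cache: [50 31 20 66 86]
  22. access 50: HIT. Next use of 50: step 28. Cache: [50 31 20 66 86]
  23. access 68: MISS, evict 20 (next use: never). Cache: [50 31 66 86 68]
  24. access 31: HIT. Next use of 31: never. Cache: [50 31 66 86 68]
  25. access 77: MISS, evict 31 (next use: never). Cache: [50 66 86 68 77]
  26. access 77: HIT. Next use of 77: step 27. Cache: [50 66 86 68 77]
  27. access 77: HIT. Next use of 77: step 30. Cache: [50 66 86 68 77]
  28. access 50: HIT. Next use of 50: never. Cache: [50 66 86 68 77]
  29. access 5: MISS, evict 50 (next use: never). Cache: [66 86 68 77 5]
  30. access 77: HIT. Next use of 77: step 32. Cache: [66 86 68 77 5]
  31. access 5: HIT. Next use of 5: step 35. Cache: [66 86 68 77 5]
  32. access 77: HIT. Next use of 77: step 33. Cache: [66 86 68 77 5]
  33. access 77: HIT. Next use of 77: step 34. Cache: [66 86 68 77 5]
  34. access 77: HIT. Next use of 77: never. Cache: [66 86 68 77 5]
  35. access 5: HIT. Next use of 5: never. Cache: [66 86 68 77 5]
Total: 24 hits, 11 misses, 6 evictions

Answer: 6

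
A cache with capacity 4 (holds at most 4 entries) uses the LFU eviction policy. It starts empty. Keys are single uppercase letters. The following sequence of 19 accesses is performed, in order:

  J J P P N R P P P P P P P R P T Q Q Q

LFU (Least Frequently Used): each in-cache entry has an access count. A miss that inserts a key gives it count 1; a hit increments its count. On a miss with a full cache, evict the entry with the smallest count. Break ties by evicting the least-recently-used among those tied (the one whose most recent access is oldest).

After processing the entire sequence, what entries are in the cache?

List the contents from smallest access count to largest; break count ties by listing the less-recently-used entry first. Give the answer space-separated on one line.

LFU simulation (capacity=4):
  1. access J: MISS. Cache: [J(c=1)]
  2. access J: HIT, count now 2. Cache: [J(c=2)]
  3. access P: MISS. Cache: [P(c=1) J(c=2)]
  4. access P: HIT, count now 2. Cache: [J(c=2) P(c=2)]
  5. access N: MISS. Cache: [N(c=1) J(c=2) P(c=2)]
  6. access R: MISS. Cache: [N(c=1) R(c=1) J(c=2) P(c=2)]
  7. access P: HIT, count now 3. Cache: [N(c=1) R(c=1) J(c=2) P(c=3)]
  8. access P: HIT, count now 4. Cache: [N(c=1) R(c=1) J(c=2) P(c=4)]
  9. access P: HIT, count now 5. Cache: [N(c=1) R(c=1) J(c=2) P(c=5)]
  10. access P: HIT, count now 6. Cache: [N(c=1) R(c=1) J(c=2) P(c=6)]
  11. access P: HIT, count now 7. Cache: [N(c=1) R(c=1) J(c=2) P(c=7)]
  12. access P: HIT, count now 8. Cache: [N(c=1) R(c=1) J(c=2) P(c=8)]
  13. access P: HIT, count now 9. Cache: [N(c=1) R(c=1) J(c=2) P(c=9)]
  14. access R: HIT, count now 2. Cache: [N(c=1) J(c=2) R(c=2) P(c=9)]
  15. access P: HIT, count now 10. Cache: [N(c=1) J(c=2) R(c=2) P(c=10)]
  16. access T: MISS, evict N(c=1). Cache: [T(c=1) J(c=2) R(c=2) P(c=10)]
  17. access Q: MISS, evict T(c=1). Cache: [Q(c=1) J(c=2) R(c=2) P(c=10)]
  18. access Q: HIT, count now 2. Cache: [J(c=2) R(c=2) Q(c=2) P(c=10)]
  19. access Q: HIT, count now 3. Cache: [J(c=2) R(c=2) Q(c=3) P(c=10)]
Total: 13 hits, 6 misses, 2 evictions

Answer: J R Q P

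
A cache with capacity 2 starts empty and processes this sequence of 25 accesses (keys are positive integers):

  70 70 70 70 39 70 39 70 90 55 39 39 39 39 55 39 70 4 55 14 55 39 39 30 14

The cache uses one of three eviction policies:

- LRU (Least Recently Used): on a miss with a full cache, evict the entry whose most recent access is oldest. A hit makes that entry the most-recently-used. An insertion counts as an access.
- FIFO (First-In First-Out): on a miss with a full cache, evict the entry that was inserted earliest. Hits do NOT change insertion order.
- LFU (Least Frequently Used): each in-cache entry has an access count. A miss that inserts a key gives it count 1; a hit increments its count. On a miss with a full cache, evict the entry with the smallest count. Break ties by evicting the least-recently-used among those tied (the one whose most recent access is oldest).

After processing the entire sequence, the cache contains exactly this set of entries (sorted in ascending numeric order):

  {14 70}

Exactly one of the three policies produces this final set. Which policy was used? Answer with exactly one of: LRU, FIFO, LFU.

Answer: LFU

Derivation:
Simulating under each policy and comparing final sets:
  LRU: final set = {14 30} -> differs
  FIFO: final set = {14 30} -> differs
  LFU: final set = {14 70} -> MATCHES target
Only LFU produces the target set.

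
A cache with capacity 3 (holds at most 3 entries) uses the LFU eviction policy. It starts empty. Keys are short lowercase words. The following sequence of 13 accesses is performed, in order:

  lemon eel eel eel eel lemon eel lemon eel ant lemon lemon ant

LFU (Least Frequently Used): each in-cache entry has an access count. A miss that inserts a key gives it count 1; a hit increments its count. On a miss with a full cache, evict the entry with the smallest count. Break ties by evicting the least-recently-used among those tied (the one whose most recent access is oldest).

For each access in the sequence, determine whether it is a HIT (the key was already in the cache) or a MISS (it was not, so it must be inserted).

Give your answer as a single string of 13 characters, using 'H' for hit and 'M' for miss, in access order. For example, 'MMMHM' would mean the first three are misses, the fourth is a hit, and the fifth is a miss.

Answer: MMHHHHHHHMHHH

Derivation:
LFU simulation (capacity=3):
  1. access lemon: MISS. Cache: [lemon(c=1)]
  2. access eel: MISS. Cache: [lemon(c=1) eel(c=1)]
  3. access eel: HIT, count now 2. Cache: [lemon(c=1) eel(c=2)]
  4. access eel: HIT, count now 3. Cache: [lemon(c=1) eel(c=3)]
  5. access eel: HIT, count now 4. Cache: [lemon(c=1) eel(c=4)]
  6. access lemon: HIT, count now 2. Cache: [lemon(c=2) eel(c=4)]
  7. access eel: HIT, count now 5. Cache: [lemon(c=2) eel(c=5)]
  8. access lemon: HIT, count now 3. Cache: [lemon(c=3) eel(c=5)]
  9. access eel: HIT, count now 6. Cache: [lemon(c=3) eel(c=6)]
  10. access ant: MISS. Cache: [ant(c=1) lemon(c=3) eel(c=6)]
  11. access lemon: HIT, count now 4. Cache: [ant(c=1) lemon(c=4) eel(c=6)]
  12. access lemon: HIT, count now 5. Cache: [ant(c=1) lemon(c=5) eel(c=6)]
  13. access ant: HIT, count now 2. Cache: [ant(c=2) lemon(c=5) eel(c=6)]
Total: 10 hits, 3 misses, 0 evictions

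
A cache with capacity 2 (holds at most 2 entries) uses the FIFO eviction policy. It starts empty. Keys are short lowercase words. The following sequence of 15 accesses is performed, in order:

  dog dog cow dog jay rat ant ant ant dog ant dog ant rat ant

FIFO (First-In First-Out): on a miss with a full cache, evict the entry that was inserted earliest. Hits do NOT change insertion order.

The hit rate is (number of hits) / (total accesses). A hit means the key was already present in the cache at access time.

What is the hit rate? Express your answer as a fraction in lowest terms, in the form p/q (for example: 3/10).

Answer: 7/15

Derivation:
FIFO simulation (capacity=2):
  1. access dog: MISS. Cache (old->new): [dog]
  2. access dog: HIT. Cache (old->new): [dog]
  3. access cow: MISS. Cache (old->new): [dog cow]
  4. access dog: HIT. Cache (old->new): [dog cow]
  5. access jay: MISS, evict dog. Cache (old->new): [cow jay]
  6. access rat: MISS, evict cow. Cache (old->new): [jay rat]
  7. access ant: MISS, evict jay. Cache (old->new): [rat ant]
  8. access ant: HIT. Cache (old->new): [rat ant]
  9. access ant: HIT. Cache (old->new): [rat ant]
  10. access dog: MISS, evict rat. Cache (old->new): [ant dog]
  11. access ant: HIT. Cache (old->new): [ant dog]
  12. access dog: HIT. Cache (old->new): [ant dog]
  13. access ant: HIT. Cache (old->new): [ant dog]
  14. access rat: MISS, evict ant. Cache (old->new): [dog rat]
  15. access ant: MISS, evict dog. Cache (old->new): [rat ant]
Total: 7 hits, 8 misses, 6 evictions

Hit rate = 7/15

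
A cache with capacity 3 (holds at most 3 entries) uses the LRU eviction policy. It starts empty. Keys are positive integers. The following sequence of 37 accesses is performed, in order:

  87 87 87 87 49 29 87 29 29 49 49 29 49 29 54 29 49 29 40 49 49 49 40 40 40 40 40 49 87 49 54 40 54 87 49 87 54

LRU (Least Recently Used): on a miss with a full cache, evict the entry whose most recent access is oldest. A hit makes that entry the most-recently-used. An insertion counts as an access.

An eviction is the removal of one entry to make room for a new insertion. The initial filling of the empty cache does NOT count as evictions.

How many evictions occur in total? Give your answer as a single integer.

Answer: 7

Derivation:
LRU simulation (capacity=3):
  1. access 87: MISS. Cache (LRU->MRU): [87]
  2. access 87: HIT. Cache (LRU->MRU): [87]
  3. access 87: HIT. Cache (LRU->MRU): [87]
  4. access 87: HIT. Cache (LRU->MRU): [87]
  5. access 49: MISS. Cache (LRU->MRU): [87 49]
  6. access 29: MISS. Cache (LRU->MRU): [87 49 29]
  7. access 87: HIT. Cache (LRU->MRU): [49 29 87]
  8. access 29: HIT. Cache (LRU->MRU): [49 87 29]
  9. access 29: HIT. Cache (LRU->MRU): [49 87 29]
  10. access 49: HIT. Cache (LRU->MRU): [87 29 49]
  11. access 49: HIT. Cache (LRU->MRU): [87 29 49]
  12. access 29: HIT. Cache (LRU->MRU): [87 49 29]
  13. access 49: HIT. Cache (LRU->MRU): [87 29 49]
  14. access 29: HIT. Cache (LRU->MRU): [87 49 29]
  15. access 54: MISS, evict 87. Cache (LRU->MRU): [49 29 54]
  16. access 29: HIT. Cache (LRU->MRU): [49 54 29]
  17. access 49: HIT. Cache (LRU->MRU): [54 29 49]
  18. access 29: HIT. Cache (LRU->MRU): [54 49 29]
  19. access 40: MISS, evict 54. Cache (LRU->MRU): [49 29 40]
  20. access 49: HIT. Cache (LRU->MRU): [29 40 49]
  21. access 49: HIT. Cache (LRU->MRU): [29 40 49]
  22. access 49: HIT. Cache (LRU->MRU): [29 40 49]
  23. access 40: HIT. Cache (LRU->MRU): [29 49 40]
  24. access 40: HIT. Cache (LRU->MRU): [29 49 40]
  25. access 40: HIT. Cache (LRU->MRU): [29 49 40]
  26. access 40: HIT. Cache (LRU->MRU): [29 49 40]
  27. access 40: HIT. Cache (LRU->MRU): [29 49 40]
  28. access 49: HIT. Cache (LRU->MRU): [29 40 49]
  29. access 87: MISS, evict 29. Cache (LRU->MRU): [40 49 87]
  30. access 49: HIT. Cache (LRU->MRU): [40 87 49]
  31. access 54: MISS, evict 40. Cache (LRU->MRU): [87 49 54]
  32. access 40: MISS, evict 87. Cache (LRU->MRU): [49 54 40]
  33. access 54: HIT. Cache (LRU->MRU): [49 40 54]
  34. access 87: MISS, evict 49. Cache (LRU->MRU): [40 54 87]
  35. access 49: MISS, evict 40. Cache (LRU->MRU): [54 87 49]
  36. access 87: HIT. Cache (LRU->MRU): [54 49 87]
  37. access 54: HIT. Cache (LRU->MRU): [49 87 54]
Total: 27 hits, 10 misses, 7 evictions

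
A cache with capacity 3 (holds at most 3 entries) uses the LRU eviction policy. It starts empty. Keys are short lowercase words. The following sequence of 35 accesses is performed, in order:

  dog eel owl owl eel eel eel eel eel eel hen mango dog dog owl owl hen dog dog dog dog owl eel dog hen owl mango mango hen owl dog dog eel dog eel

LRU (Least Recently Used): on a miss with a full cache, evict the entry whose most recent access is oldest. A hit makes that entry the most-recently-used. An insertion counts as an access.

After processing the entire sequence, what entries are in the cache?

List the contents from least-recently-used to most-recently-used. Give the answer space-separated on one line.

LRU simulation (capacity=3):
  1. access dog: MISS. Cache (LRU->MRU): [dog]
  2. access eel: MISS. Cache (LRU->MRU): [dog eel]
  3. access owl: MISS. Cache (LRU->MRU): [dog eel owl]
  4. access owl: HIT. Cache (LRU->MRU): [dog eel owl]
  5. access eel: HIT. Cache (LRU->MRU): [dog owl eel]
  6. access eel: HIT. Cache (LRU->MRU): [dog owl eel]
  7. access eel: HIT. Cache (LRU->MRU): [dog owl eel]
  8. access eel: HIT. Cache (LRU->MRU): [dog owl eel]
  9. access eel: HIT. Cache (LRU->MRU): [dog owl eel]
  10. access eel: HIT. Cache (LRU->MRU): [dog owl eel]
  11. access hen: MISS, evict dog. Cache (LRU->MRU): [owl eel hen]
  12. access mango: MISS, evict owl. Cache (LRU->MRU): [eel hen mango]
  13. access dog: MISS, evict eel. Cache (LRU->MRU): [hen mango dog]
  14. access dog: HIT. Cache (LRU->MRU): [hen mango dog]
  15. access owl: MISS, evict hen. Cache (LRU->MRU): [mango dog owl]
  16. access owl: HIT. Cache (LRU->MRU): [mango dog owl]
  17. access hen: MISS, evict mango. Cache (LRU->MRU): [dog owl hen]
  18. access dog: HIT. Cache (LRU->MRU): [owl hen dog]
  19. access dog: HIT. Cache (LRU->MRU): [owl hen dog]
  20. access dog: HIT. Cache (LRU->MRU): [owl hen dog]
  21. access dog: HIT. Cache (LRU->MRU): [owl hen dog]
  22. access owl: HIT. Cache (LRU->MRU): [hen dog owl]
  23. access eel: MISS, evict hen. Cache (LRU->MRU): [dog owl eel]
  24. access dog: HIT. Cache (LRU->MRU): [owl eel dog]
  25. access hen: MISS, evict owl. Cache (LRU->MRU): [eel dog hen]
  26. access owl: MISS, evict eel. Cache (LRU->MRU): [dog hen owl]
  27. access mango: MISS, evict dog. Cache (LRU->MRU): [hen owl mango]
  28. access mango: HIT. Cache (LRU->MRU): [hen owl mango]
  29. access hen: HIT. Cache (LRU->MRU): [owl mango hen]
  30. access owl: HIT. Cache (LRU->MRU): [mango hen owl]
  31. access dog: MISS, evict mango. Cache (LRU->MRU): [hen owl dog]
  32. access dog: HIT. Cache (LRU->MRU): [hen owl dog]
  33. access eel: MISS, evict hen. Cache (LRU->MRU): [owl dog eel]
  34. access dog: HIT. Cache (LRU->MRU): [owl eel dog]
  35. access eel: HIT. Cache (LRU->MRU): [owl dog eel]
Total: 21 hits, 14 misses, 11 evictions

Answer: owl dog eel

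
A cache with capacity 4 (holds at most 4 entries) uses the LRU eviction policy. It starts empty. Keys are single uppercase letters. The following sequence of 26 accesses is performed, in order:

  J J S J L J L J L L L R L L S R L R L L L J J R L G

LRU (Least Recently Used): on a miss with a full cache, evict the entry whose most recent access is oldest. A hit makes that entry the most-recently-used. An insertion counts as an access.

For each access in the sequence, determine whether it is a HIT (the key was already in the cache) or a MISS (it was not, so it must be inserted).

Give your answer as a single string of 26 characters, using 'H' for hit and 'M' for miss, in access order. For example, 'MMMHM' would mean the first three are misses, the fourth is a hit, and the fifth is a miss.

Answer: MHMHMHHHHHHMHHHHHHHHHHHHHM

Derivation:
LRU simulation (capacity=4):
  1. access J: MISS. Cache (LRU->MRU): [J]
  2. access J: HIT. Cache (LRU->MRU): [J]
  3. access S: MISS. Cache (LRU->MRU): [J S]
  4. access J: HIT. Cache (LRU->MRU): [S J]
  5. access L: MISS. Cache (LRU->MRU): [S J L]
  6. access J: HIT. Cache (LRU->MRU): [S L J]
  7. access L: HIT. Cache (LRU->MRU): [S J L]
  8. access J: HIT. Cache (LRU->MRU): [S L J]
  9. access L: HIT. Cache (LRU->MRU): [S J L]
  10. access L: HIT. Cache (LRU->MRU): [S J L]
  11. access L: HIT. Cache (LRU->MRU): [S J L]
  12. access R: MISS. Cache (LRU->MRU): [S J L R]
  13. access L: HIT. Cache (LRU->MRU): [S J R L]
  14. access L: HIT. Cache (LRU->MRU): [S J R L]
  15. access S: HIT. Cache (LRU->MRU): [J R L S]
  16. access R: HIT. Cache (LRU->MRU): [J L S R]
  17. access L: HIT. Cache (LRU->MRU): [J S R L]
  18. access R: HIT. Cache (LRU->MRU): [J S L R]
  19. access L: HIT. Cache (LRU->MRU): [J S R L]
  20. access L: HIT. Cache (LRU->MRU): [J S R L]
  21. access L: HIT. Cache (LRU->MRU): [J S R L]
  22. access J: HIT. Cache (LRU->MRU): [S R L J]
  23. access J: HIT. Cache (LRU->MRU): [S R L J]
  24. access R: HIT. Cache (LRU->MRU): [S L J R]
  25. access L: HIT. Cache (LRU->MRU): [S J R L]
  26. access G: MISS, evict S. Cache (LRU->MRU): [J R L G]
Total: 21 hits, 5 misses, 1 evictions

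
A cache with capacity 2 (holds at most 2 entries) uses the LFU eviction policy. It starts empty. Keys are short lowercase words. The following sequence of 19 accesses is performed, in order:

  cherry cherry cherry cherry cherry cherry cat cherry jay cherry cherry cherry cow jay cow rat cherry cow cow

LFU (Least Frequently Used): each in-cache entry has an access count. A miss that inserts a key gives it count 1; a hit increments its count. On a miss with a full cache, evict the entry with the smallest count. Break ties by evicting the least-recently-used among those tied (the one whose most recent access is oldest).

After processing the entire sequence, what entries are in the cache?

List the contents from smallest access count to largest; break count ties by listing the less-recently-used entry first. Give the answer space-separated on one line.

Answer: cow cherry

Derivation:
LFU simulation (capacity=2):
  1. access cherry: MISS. Cache: [cherry(c=1)]
  2. access cherry: HIT, count now 2. Cache: [cherry(c=2)]
  3. access cherry: HIT, count now 3. Cache: [cherry(c=3)]
  4. access cherry: HIT, count now 4. Cache: [cherry(c=4)]
  5. access cherry: HIT, count now 5. Cache: [cherry(c=5)]
  6. access cherry: HIT, count now 6. Cache: [cherry(c=6)]
  7. access cat: MISS. Cache: [cat(c=1) cherry(c=6)]
  8. access cherry: HIT, count now 7. Cache: [cat(c=1) cherry(c=7)]
  9. access jay: MISS, evict cat(c=1). Cache: [jay(c=1) cherry(c=7)]
  10. access cherry: HIT, count now 8. Cache: [jay(c=1) cherry(c=8)]
  11. access cherry: HIT, count now 9. Cache: [jay(c=1) cherry(c=9)]
  12. access cherry: HIT, count now 10. Cache: [jay(c=1) cherry(c=10)]
  13. access cow: MISS, evict jay(c=1). Cache: [cow(c=1) cherry(c=10)]
  14. access jay: MISS, evict cow(c=1). Cache: [jay(c=1) cherry(c=10)]
  15. access cow: MISS, evict jay(c=1). Cache: [cow(c=1) cherry(c=10)]
  16. access rat: MISS, evict cow(c=1). Cache: [rat(c=1) cherry(c=10)]
  17. access cherry: HIT, count now 11. Cache: [rat(c=1) cherry(c=11)]
  18. access cow: MISS, evict rat(c=1). Cache: [cow(c=1) cherry(c=11)]
  19. access cow: HIT, count now 2. Cache: [cow(c=2) cherry(c=11)]
Total: 11 hits, 8 misses, 6 evictions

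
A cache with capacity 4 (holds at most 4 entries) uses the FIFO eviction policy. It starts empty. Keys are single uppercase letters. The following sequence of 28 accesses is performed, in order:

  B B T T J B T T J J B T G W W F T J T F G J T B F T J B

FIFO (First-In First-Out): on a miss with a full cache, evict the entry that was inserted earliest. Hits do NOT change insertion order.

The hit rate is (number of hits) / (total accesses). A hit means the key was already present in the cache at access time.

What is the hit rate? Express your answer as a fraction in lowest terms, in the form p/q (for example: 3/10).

FIFO simulation (capacity=4):
  1. access B: MISS. Cache (old->new): [B]
  2. access B: HIT. Cache (old->new): [B]
  3. access T: MISS. Cache (old->new): [B T]
  4. access T: HIT. Cache (old->new): [B T]
  5. access J: MISS. Cache (old->new): [B T J]
  6. access B: HIT. Cache (old->new): [B T J]
  7. access T: HIT. Cache (old->new): [B T J]
  8. access T: HIT. Cache (old->new): [B T J]
  9. access J: HIT. Cache (old->new): [B T J]
  10. access J: HIT. Cache (old->new): [B T J]
  11. access B: HIT. Cache (old->new): [B T J]
  12. access T: HIT. Cache (old->new): [B T J]
  13. access G: MISS. Cache (old->new): [B T J G]
  14. access W: MISS, evict B. Cache (old->new): [T J G W]
  15. access W: HIT. Cache (old->new): [T J G W]
  16. access F: MISS, evict T. Cache (old->new): [J G W F]
  17. access T: MISS, evict J. Cache (old->new): [G W F T]
  18. access J: MISS, evict G. Cache (old->new): [W F T J]
  19. access T: HIT. Cache (old->new): [W F T J]
  20. access F: HIT. Cache (old->new): [W F T J]
  21. access G: MISS, evict W. Cache (old->new): [F T J G]
  22. access J: HIT. Cache (old->new): [F T J G]
  23. access T: HIT. Cache (old->new): [F T J G]
  24. access B: MISS, evict F. Cache (old->new): [T J G B]
  25. access F: MISS, evict T. Cache (old->new): [J G B F]
  26. access T: MISS, evict J. Cache (old->new): [G B F T]
  27. access J: MISS, evict G. Cache (old->new): [B F T J]
  28. access B: HIT. Cache (old->new): [B F T J]
Total: 15 hits, 13 misses, 9 evictions

Hit rate = 15/28

Answer: 15/28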